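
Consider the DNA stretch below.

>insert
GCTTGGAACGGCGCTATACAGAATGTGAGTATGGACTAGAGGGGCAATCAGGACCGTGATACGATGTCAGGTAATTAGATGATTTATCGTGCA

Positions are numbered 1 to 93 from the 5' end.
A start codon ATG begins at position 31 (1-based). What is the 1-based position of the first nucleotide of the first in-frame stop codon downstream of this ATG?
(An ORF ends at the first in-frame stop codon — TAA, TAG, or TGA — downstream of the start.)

Codons from position 31: ATG (31–33), GAC (34–36), TAG (37–39).
TAG is a stop codon; it begins at position 37.

37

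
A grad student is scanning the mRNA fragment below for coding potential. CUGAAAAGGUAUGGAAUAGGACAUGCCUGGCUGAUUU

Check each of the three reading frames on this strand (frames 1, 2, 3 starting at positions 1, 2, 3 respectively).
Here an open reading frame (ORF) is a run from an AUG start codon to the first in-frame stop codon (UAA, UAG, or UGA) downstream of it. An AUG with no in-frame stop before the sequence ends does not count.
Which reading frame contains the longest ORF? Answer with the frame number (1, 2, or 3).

2

Frame 1: CUG AAA AGG UAU GGA AUA GGA CAU GCC UGG CUG AUU — no AUG→stop ORF.
Frame 2: UGA AAA GGU AUG GAA UAG GAC AUG CCU GGC UGA UUU — AUG at 11, stop UAG at 17 → 9 nt; AUG at 23, stop UGA at 32 → 12 nt.
Frame 3: GAA AAG GUA UGG AAU AGG ACA UGC CUG GCU GAU — no AUG→stop ORF.
Longest ORF is 12 nt in frame 2 (positions 23–34).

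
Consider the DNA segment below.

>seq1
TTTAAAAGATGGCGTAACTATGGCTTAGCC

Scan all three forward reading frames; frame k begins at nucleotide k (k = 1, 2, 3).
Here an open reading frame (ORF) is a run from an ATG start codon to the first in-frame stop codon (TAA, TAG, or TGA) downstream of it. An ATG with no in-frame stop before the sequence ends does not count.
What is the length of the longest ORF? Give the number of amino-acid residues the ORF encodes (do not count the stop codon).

2

Frame 1: TTT AAA AGA TGG CGT AAC TAT GGC TTA GCC — no ATG→stop ORF.
Frame 2: TTA AAA GAT GGC GTA ACT ATG GCT TAG — ATG at 20, stop TAG at 26 → 9 nt.
Frame 3: TAA AAG ATG GCG TAA CTA TGG CTT AGC — ATG at 9, stop TAA at 15 → 9 nt.
Longest: frame 2, positions 20–28, 9 nt = 3 codons = 2 aa. → 2 amino acids.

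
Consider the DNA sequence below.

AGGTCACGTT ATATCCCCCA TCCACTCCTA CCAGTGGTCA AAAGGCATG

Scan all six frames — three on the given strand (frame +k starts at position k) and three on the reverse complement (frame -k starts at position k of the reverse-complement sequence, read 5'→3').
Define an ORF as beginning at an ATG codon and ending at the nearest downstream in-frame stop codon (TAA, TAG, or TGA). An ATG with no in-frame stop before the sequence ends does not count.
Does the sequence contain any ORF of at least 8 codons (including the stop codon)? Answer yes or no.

Reverse complement (5'→3'): CATGCCTTTTGACCACTGGTAGGAGTGGATGGGGGATATAACGTGACCT
Frame +1: AGG TCA CGT TAT ATC CCC CAT CCA CTC CTA CCA GTG GTC AAA AGG CAT — no ATG→stop ORF.
Frame +2: GGT CAC GTT ATA TCC CCC ATC CAC TCC TAC CAG TGG TCA AAA GGC ATG — no ATG→stop ORF.
Frame +3: GTC ACG TTA TAT CCC CCA TCC ACT CCT ACC AGT GGT CAA AAG GCA — no ATG→stop ORF.
Frame -1: CAT GCC TTT TGA CCA CTG GTA GGA GTG GAT GGG GGA TAT AAC GTG ACC — no ATG→stop ORF.
Frame -2: ATG CCT TTT GAC CAC TGG TAG GAG TGG ATG GGG GAT ATA ACG TGA CCT — ATG at 2, stop TAG at 20 → 21 nt; ATG at 29, stop TGA at 44 → 18 nt.
Frame -3: TGC CTT TTG ACC ACT GGT AGG AGT GGA TGG GGG ATA TAA CGT GAC — no ATG→stop ORF.
Largest ORF found is 7 codons < 8, so no.

no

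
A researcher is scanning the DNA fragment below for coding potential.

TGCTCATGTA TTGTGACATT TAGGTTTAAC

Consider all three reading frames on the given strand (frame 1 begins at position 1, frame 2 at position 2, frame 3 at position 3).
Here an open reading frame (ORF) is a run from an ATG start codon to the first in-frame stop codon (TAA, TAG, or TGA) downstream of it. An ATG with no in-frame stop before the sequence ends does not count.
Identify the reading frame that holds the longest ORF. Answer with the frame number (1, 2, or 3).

Frame 1: TGC TCA TGT ATT GTG ACA TTT AGG TTT AAC — no ATG→stop ORF.
Frame 2: GCT CAT GTA TTG TGA CAT TTA GGT TTA — no ATG→stop ORF.
Frame 3: CTC ATG TAT TGT GAC ATT TAG GTT TAA — ATG at 6, stop TAG at 21 → 18 nt.
Longest ORF is 18 nt in frame 3 (positions 6–23).

3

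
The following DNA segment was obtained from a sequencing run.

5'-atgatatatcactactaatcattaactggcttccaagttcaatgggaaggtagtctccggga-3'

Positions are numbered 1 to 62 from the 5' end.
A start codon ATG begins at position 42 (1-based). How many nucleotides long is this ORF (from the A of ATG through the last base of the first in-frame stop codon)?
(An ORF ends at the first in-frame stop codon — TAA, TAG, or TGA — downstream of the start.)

Codons from position 42: ATG (42–44), GGA (45–47), AGG (48–50), TAG (51–53).
TAG is the first in-frame stop; ORF spans 42–53, 12 nucleotides.

12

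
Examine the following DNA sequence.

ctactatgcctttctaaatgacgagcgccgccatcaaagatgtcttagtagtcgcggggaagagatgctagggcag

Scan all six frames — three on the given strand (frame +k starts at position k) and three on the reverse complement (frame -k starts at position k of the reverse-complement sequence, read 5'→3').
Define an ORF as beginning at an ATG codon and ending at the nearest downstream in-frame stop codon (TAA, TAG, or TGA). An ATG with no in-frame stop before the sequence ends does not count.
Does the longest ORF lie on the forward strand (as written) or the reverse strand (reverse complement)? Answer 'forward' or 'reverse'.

forward

Reverse complement (5'→3'): CTGCCCTAGCATCTCTTCCCCGCGACTACTAAGACATCTTTGATGGCGGCGCTCGTCATTTAGAAAGGCATAGTAG
Frame +1: CTA CTA TGC CTT TCT AAA TGA CGA GCG CCG CCA TCA AAG ATG TCT TAG TAG TCG CGG GGA AGA GAT GCT AGG GCA — ATG at 40, stop TAG at 46 → 9 nt.
Frame +2: TAC TAT GCC TTT CTA AAT GAC GAG CGC CGC CAT CAA AGA TGT CTT AGT AGT CGC GGG GAA GAG ATG CTA GGG CAG — no ATG→stop ORF.
Frame +3: ACT ATG CCT TTC TAA ATG ACG AGC GCC GCC ATC AAA GAT GTC TTA GTA GTC GCG GGG AAG AGA TGC TAG GGC — ATG at 6, stop TAA at 15 → 12 nt; ATG at 18, stop TAG at 69 → 54 nt.
Frame -1: CTG CCC TAG CAT CTC TTC CCC GCG ACT ACT AAG ACA TCT TTG ATG GCG GCG CTC GTC ATT TAG AAA GGC ATA GTA — ATG at 43, stop TAG at 61 → 21 nt.
Frame -2: TGC CCT AGC ATC TCT TCC CCG CGA CTA CTA AGA CAT CTT TGA TGG CGG CGC TCG TCA TTT AGA AAG GCA TAG TAG — no ATG→stop ORF.
Frame -3: GCC CTA GCA TCT CTT CCC CGC GAC TAC TAA GAC ATC TTT GAT GGC GGC GCT CGT CAT TTA GAA AGG CAT AGT — no ATG→stop ORF.
Forward-strand max 54 nt; reverse-strand max 21 nt. The forward strand has the longer ORF.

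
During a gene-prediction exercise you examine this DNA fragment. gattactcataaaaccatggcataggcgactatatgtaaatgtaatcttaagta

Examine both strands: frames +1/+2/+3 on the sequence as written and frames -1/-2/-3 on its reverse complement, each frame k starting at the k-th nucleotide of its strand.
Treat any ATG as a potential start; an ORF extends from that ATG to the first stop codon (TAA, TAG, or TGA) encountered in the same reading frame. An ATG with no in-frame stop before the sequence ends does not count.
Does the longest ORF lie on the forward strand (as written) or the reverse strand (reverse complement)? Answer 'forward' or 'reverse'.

reverse

Reverse complement (5'→3'): TACTTAAGATTACATTTACATATAGTCGCCTATGCCATGGTTTTATGAGTAATC
Frame +1: GAT TAC TCA TAA AAC CAT GGC ATA GGC GAC TAT ATG TAA ATG TAA TCT TAA GTA — ATG at 34, stop TAA at 37 → 6 nt; ATG at 40, stop TAA at 43 → 6 nt.
Frame +2: ATT ACT CAT AAA ACC ATG GCA TAG GCG ACT ATA TGT AAA TGT AAT CTT AAG — ATG at 17, stop TAG at 23 → 9 nt.
Frame +3: TTA CTC ATA AAA CCA TGG CAT AGG CGA CTA TAT GTA AAT GTA ATC TTA AGT — no ATG→stop ORF.
Frame -1: TAC TTA AGA TTA CAT TTA CAT ATA GTC GCC TAT GCC ATG GTT TTA TGA GTA ATC — ATG at 37, stop TGA at 46 → 12 nt.
Frame -2: ACT TAA GAT TAC ATT TAC ATA TAG TCG CCT ATG CCA TGG TTT TAT GAG TAA — ATG at 32, stop TAA at 50 → 21 nt.
Frame -3: CTT AAG ATT ACA TTT ACA TAT AGT CGC CTA TGC CAT GGT TTT ATG AGT AAT — no ATG→stop ORF.
Forward-strand max 9 nt; reverse-strand max 21 nt. The reverse strand has the longer ORF.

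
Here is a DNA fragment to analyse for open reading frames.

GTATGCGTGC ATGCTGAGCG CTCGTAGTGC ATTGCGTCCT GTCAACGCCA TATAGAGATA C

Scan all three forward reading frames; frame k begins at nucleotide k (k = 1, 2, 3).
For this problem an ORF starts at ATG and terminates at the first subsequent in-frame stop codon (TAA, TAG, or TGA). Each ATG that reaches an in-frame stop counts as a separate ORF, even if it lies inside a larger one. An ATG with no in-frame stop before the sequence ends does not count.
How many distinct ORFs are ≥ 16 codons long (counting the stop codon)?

Frame 1: GTA TGC GTG CAT GCT GAG CGC TCG TAG TGC ATT GCG TCC TGT CAA CGC CAT ATA GAG ATA — no ATG→stop ORF.
Frame 2: TAT GCG TGC ATG CTG AGC GCT CGT AGT GCA TTG CGT CCT GTC AAC GCC ATA TAG AGA TAC — ATG at 11, stop TAG at 53 → 45 nt.
Frame 3: ATG CGT GCA TGC TGA GCG CTC GTA GTG CAT TGC GTC CTG TCA ACG CCA TAT AGA GAT — ATG at 3, stop TGA at 15 → 15 nt.
No ORF reaches 16 codons. Count = 0.

0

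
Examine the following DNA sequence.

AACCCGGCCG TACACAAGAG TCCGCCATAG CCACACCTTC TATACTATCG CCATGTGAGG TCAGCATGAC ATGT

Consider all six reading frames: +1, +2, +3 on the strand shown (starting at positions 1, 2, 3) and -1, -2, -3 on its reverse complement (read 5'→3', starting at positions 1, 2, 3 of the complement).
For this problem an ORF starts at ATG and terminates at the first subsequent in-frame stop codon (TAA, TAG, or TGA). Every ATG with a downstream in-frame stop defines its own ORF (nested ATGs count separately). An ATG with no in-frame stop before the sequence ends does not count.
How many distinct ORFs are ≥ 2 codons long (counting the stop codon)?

Reverse complement (5'→3'): ACATGTCATGCTGACCTCACATGGCGATAGTATAGAAGGTGTGGCTATGGCGGACTCTTGTGTACGGCCGGGTT
Frame +1: AAC CCG GCC GTA CAC AAG AGT CCG CCA TAG CCA CAC CTT CTA TAC TAT CGC CAT GTG AGG TCA GCA TGA CAT — no ATG→stop ORF.
Frame +2: ACC CGG CCG TAC ACA AGA GTC CGC CAT AGC CAC ACC TTC TAT ACT ATC GCC ATG TGA GGT CAG CAT GAC ATG — ATG at 53, stop TGA at 56 → 6 nt.
Frame +3: CCC GGC CGT ACA CAA GAG TCC GCC ATA GCC ACA CCT TCT ATA CTA TCG CCA TGT GAG GTC AGC ATG ACA TGT — no ATG→stop ORF.
Frame -1: ACA TGT CAT GCT GAC CTC ACA TGG CGA TAG TAT AGA AGG TGT GGC TAT GGC GGA CTC TTG TGT ACG GCC GGG — no ATG→stop ORF.
Frame -2: CAT GTC ATG CTG ACC TCA CAT GGC GAT AGT ATA GAA GGT GTG GCT ATG GCG GAC TCT TGT GTA CGG CCG GGT — no ATG→stop ORF.
Frame -3: ATG TCA TGC TGA CCT CAC ATG GCG ATA GTA TAG AAG GTG TGG CTA TGG CGG ACT CTT GTG TAC GGC CGG GTT — ATG at 3, stop TGA at 12 → 12 nt; ATG at 21, stop TAG at 33 → 15 nt.
ORFs ≥ 2 codons: frame +2 53–58 (2 codons), frame -3 3–14 (4 codons), frame -3 21–35 (5 codons). Count = 3.

3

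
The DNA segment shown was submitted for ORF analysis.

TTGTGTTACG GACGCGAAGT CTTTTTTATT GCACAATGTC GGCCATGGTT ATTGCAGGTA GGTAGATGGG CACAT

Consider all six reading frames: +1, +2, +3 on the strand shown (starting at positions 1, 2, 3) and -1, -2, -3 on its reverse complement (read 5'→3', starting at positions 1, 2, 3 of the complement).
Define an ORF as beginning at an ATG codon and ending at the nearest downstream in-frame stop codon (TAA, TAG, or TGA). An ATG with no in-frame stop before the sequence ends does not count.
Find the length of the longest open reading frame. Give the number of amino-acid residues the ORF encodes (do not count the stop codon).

9

Reverse complement (5'→3'): ATGTGCCCATCTACCTACCTGCAATAACCATGGCCGACATTGTGCAATAAAAAAGACTTCGCGTCCGTAACACAA
Frame +1: TTG TGT TAC GGA CGC GAA GTC TTT TTT ATT GCA CAA TGT CGG CCA TGG TTA TTG CAG GTA GGT AGA TGG GCA CAT — no ATG→stop ORF.
Frame +2: TGT GTT ACG GAC GCG AAG TCT TTT TTA TTG CAC AAT GTC GGC CAT GGT TAT TGC AGG TAG GTA GAT GGG CAC — no ATG→stop ORF.
Frame +3: GTG TTA CGG ACG CGA AGT CTT TTT TAT TGC ACA ATG TCG GCC ATG GTT ATT GCA GGT AGG TAG ATG GGC ACA — ATG at 36, stop TAG at 63 → 30 nt; ATG at 45, stop TAG at 63 → 21 nt.
Frame -1: ATG TGC CCA TCT ACC TAC CTG CAA TAA CCA TGG CCG ACA TTG TGC AAT AAA AAA GAC TTC GCG TCC GTA ACA CAA — ATG at 1, stop TAA at 25 → 27 nt.
Frame -2: TGT GCC CAT CTA CCT ACC TGC AAT AAC CAT GGC CGA CAT TGT GCA ATA AAA AAG ACT TCG CGT CCG TAA CAC — no ATG→stop ORF.
Frame -3: GTG CCC ATC TAC CTA CCT GCA ATA ACC ATG GCC GAC ATT GTG CAA TAA AAA AGA CTT CGC GTC CGT AAC ACA — ATG at 30, stop TAA at 48 → 21 nt.
Longest: frame +3, positions 36–65, 30 nt = 10 codons = 9 aa. → 9 amino acids.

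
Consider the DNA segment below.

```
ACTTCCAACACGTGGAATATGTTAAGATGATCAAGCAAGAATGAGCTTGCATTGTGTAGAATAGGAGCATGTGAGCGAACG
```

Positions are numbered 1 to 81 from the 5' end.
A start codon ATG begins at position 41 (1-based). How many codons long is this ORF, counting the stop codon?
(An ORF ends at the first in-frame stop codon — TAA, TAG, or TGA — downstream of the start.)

Codons from position 41: ATG (41–43), AGC (44–46), TTG (47–49), CAT (50–52), TGT (53–55), GTA (56–58), GAA (59–61), TAG (62–64).
TAG is the first in-frame stop; that's 8 codons including the stop.

8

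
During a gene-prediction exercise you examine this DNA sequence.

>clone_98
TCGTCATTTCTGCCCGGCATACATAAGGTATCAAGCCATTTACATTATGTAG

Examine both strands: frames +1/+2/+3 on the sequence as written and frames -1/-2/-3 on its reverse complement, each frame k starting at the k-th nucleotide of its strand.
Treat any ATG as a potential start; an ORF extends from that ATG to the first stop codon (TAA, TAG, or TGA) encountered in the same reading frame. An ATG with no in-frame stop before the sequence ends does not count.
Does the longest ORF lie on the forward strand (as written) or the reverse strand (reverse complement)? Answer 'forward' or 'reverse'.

reverse

Reverse complement (5'→3'): CTACATAATGTAAATGGCTTGATACCTTATGTATGCCGGGCAGAAATGACGA
Frame +1: TCG TCA TTT CTG CCC GGC ATA CAT AAG GTA TCA AGC CAT TTA CAT TAT GTA — no ATG→stop ORF.
Frame +2: CGT CAT TTC TGC CCG GCA TAC ATA AGG TAT CAA GCC ATT TAC ATT ATG TAG — ATG at 47, stop TAG at 50 → 6 nt.
Frame +3: GTC ATT TCT GCC CGG CAT ACA TAA GGT ATC AAG CCA TTT ACA TTA TGT — no ATG→stop ORF.
Frame -1: CTA CAT AAT GTA AAT GGC TTG ATA CCT TAT GTA TGC CGG GCA GAA ATG ACG — no ATG→stop ORF.
Frame -2: TAC ATA ATG TAA ATG GCT TGA TAC CTT ATG TAT GCC GGG CAG AAA TGA CGA — ATG at 8, stop TAA at 11 → 6 nt; ATG at 14, stop TGA at 20 → 9 nt; ATG at 29, stop TGA at 47 → 21 nt.
Frame -3: ACA TAA TGT AAA TGG CTT GAT ACC TTA TGT ATG CCG GGC AGA AAT GAC — no ATG→stop ORF.
Forward-strand max 6 nt; reverse-strand max 21 nt. The reverse strand has the longer ORF.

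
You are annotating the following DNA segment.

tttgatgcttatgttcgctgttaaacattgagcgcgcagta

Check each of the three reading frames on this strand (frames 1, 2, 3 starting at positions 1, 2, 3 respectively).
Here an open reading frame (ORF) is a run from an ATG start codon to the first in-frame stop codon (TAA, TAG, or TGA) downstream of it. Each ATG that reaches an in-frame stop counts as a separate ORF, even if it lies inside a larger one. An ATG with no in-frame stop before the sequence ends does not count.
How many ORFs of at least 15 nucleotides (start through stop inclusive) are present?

Frame 1: TTT GAT GCT TAT GTT CGC TGT TAA ACA TTG AGC GCG CAG — no ATG→stop ORF.
Frame 2: TTG ATG CTT ATG TTC GCT GTT AAA CAT TGA GCG CGC AGT — ATG at 5, stop TGA at 29 → 27 nt; ATG at 11, stop TGA at 29 → 21 nt.
Frame 3: TGA TGC TTA TGT TCG CTG TTA AAC ATT GAG CGC GCA GTA — no ATG→stop ORF.
ORFs ≥ 15 nucleotides: frame 2 5–31 (27 nucleotides), frame 2 11–31 (21 nucleotides). Count = 2.

2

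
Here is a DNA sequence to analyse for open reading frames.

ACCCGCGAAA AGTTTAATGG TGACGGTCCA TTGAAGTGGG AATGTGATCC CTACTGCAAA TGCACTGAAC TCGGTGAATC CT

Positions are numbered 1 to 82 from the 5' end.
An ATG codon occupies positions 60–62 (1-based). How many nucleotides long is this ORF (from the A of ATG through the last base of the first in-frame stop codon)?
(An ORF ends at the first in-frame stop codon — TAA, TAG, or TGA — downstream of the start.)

9

Codons from position 60: ATG (60–62), CAC (63–65), TGA (66–68).
TGA is the first in-frame stop; ORF spans 60–68, 9 nucleotides.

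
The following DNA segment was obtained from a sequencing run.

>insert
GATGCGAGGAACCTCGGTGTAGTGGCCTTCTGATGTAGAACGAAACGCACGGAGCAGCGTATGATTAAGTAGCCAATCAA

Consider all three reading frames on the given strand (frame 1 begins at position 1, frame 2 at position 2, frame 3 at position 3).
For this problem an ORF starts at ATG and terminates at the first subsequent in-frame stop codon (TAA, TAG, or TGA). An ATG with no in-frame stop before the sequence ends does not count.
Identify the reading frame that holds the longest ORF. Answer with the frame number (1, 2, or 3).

Frame 1: GAT GCG AGG AAC CTC GGT GTA GTG GCC TTC TGA TGT AGA ACG AAA CGC ACG GAG CAG CGT ATG ATT AAG TAG CCA ATC — ATG at 61, stop TAG at 70 → 12 nt.
Frame 2: ATG CGA GGA ACC TCG GTG TAG TGG CCT TCT GAT GTA GAA CGA AAC GCA CGG AGC AGC GTA TGA TTA AGT AGC CAA TCA — ATG at 2, stop TAG at 20 → 21 nt.
Frame 3: TGC GAG GAA CCT CGG TGT AGT GGC CTT CTG ATG TAG AAC GAA ACG CAC GGA GCA GCG TAT GAT TAA GTA GCC AAT CAA — ATG at 33, stop TAG at 36 → 6 nt.
Longest ORF is 21 nt in frame 2 (positions 2–22).

2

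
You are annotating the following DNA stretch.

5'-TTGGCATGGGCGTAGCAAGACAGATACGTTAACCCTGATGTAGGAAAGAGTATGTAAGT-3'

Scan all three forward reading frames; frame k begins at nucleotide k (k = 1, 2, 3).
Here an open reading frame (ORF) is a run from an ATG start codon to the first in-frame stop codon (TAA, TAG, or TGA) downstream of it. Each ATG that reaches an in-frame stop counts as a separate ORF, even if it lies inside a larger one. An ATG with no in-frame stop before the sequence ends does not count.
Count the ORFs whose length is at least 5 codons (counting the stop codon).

1

Frame 1: TTG GCA TGG GCG TAG CAA GAC AGA TAC GTT AAC CCT GAT GTA GGA AAG AGT ATG TAA — ATG at 52, stop TAA at 55 → 6 nt.
Frame 2: TGG CAT GGG CGT AGC AAG ACA GAT ACG TTA ACC CTG ATG TAG GAA AGA GTA TGT AAG — ATG at 38, stop TAG at 41 → 6 nt.
Frame 3: GGC ATG GGC GTA GCA AGA CAG ATA CGT TAA CCC TGA TGT AGG AAA GAG TAT GTA AGT — ATG at 6, stop TAA at 30 → 27 nt.
ORFs ≥ 5 codons: frame 3 6–32 (9 codons). Count = 1.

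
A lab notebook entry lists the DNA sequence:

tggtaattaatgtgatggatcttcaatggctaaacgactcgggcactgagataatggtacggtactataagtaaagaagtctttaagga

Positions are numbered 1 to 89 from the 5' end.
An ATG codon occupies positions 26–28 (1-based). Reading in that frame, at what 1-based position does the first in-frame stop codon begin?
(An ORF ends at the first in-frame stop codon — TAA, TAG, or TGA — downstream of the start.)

47

Codons from position 26: ATG (26–28), GCT (29–31), AAA (32–34), CGA (35–37), CTC (38–40), GGG (41–43), CAC (44–46), TGA (47–49).
TGA is a stop codon; it begins at position 47.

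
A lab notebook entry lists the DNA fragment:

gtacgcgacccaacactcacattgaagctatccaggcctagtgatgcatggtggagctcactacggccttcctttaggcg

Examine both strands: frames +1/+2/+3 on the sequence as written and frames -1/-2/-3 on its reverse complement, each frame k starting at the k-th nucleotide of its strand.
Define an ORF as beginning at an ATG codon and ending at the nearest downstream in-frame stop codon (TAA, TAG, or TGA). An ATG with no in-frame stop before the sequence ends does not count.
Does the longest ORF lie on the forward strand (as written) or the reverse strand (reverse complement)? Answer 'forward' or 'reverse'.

forward

Reverse complement (5'→3'): CGCCTAAAGGAAGGCCGTAGTGAGCTCCACCATGCATCACTAGGCCTGGATAGCTTCAATGTGAGTGTTGGGTCGCGTAC
Frame +1: GTA CGC GAC CCA ACA CTC ACA TTG AAG CTA TCC AGG CCT AGT GAT GCA TGG TGG AGC TCA CTA CGG CCT TCC TTT AGG — no ATG→stop ORF.
Frame +2: TAC GCG ACC CAA CAC TCA CAT TGA AGC TAT CCA GGC CTA GTG ATG CAT GGT GGA GCT CAC TAC GGC CTT CCT TTA GGC — no ATG→stop ORF.
Frame +3: ACG CGA CCC AAC ACT CAC ATT GAA GCT ATC CAG GCC TAG TGA TGC ATG GTG GAG CTC ACT ACG GCC TTC CTT TAG GCG — ATG at 48, stop TAG at 75 → 30 nt.
Frame -1: CGC CTA AAG GAA GGC CGT AGT GAG CTC CAC CAT GCA TCA CTA GGC CTG GAT AGC TTC AAT GTG AGT GTT GGG TCG CGT — no ATG→stop ORF.
Frame -2: GCC TAA AGG AAG GCC GTA GTG AGC TCC ACC ATG CAT CAC TAG GCC TGG ATA GCT TCA ATG TGA GTG TTG GGT CGC GTA — ATG at 32, stop TAG at 41 → 12 nt; ATG at 59, stop TGA at 62 → 6 nt.
Frame -3: CCT AAA GGA AGG CCG TAG TGA GCT CCA CCA TGC ATC ACT AGG CCT GGA TAG CTT CAA TGT GAG TGT TGG GTC GCG TAC — no ATG→stop ORF.
Forward-strand max 30 nt; reverse-strand max 12 nt. The forward strand has the longer ORF.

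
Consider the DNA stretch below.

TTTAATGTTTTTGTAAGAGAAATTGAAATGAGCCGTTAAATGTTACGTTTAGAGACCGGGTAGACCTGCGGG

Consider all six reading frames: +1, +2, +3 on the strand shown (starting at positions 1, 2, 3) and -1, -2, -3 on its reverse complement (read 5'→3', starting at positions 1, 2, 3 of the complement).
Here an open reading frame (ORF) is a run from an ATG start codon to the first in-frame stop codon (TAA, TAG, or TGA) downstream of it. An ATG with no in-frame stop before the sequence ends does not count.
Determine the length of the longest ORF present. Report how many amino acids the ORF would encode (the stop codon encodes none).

7

Reverse complement (5'→3'): CCCGCAGGTCTACCCGGTCTCTAAACGTAACATTTAACGGCTCATTTCAATTTCTCTTACAAAAACATTAAA
Frame +1: TTT AAT GTT TTT GTA AGA GAA ATT GAA ATG AGC CGT TAA ATG TTA CGT TTA GAG ACC GGG TAG ACC TGC GGG — ATG at 28, stop TAA at 37 → 12 nt; ATG at 40, stop TAG at 61 → 24 nt.
Frame +2: TTA ATG TTT TTG TAA GAG AAA TTG AAA TGA GCC GTT AAA TGT TAC GTT TAG AGA CCG GGT AGA CCT GCG — ATG at 5, stop TAA at 14 → 12 nt.
Frame +3: TAA TGT TTT TGT AAG AGA AAT TGA AAT GAG CCG TTA AAT GTT ACG TTT AGA GAC CGG GTA GAC CTG CGG — no ATG→stop ORF.
Frame -1: CCC GCA GGT CTA CCC GGT CTC TAA ACG TAA CAT TTA ACG GCT CAT TTC AAT TTC TCT TAC AAA AAC ATT AAA — no ATG→stop ORF.
Frame -2: CCG CAG GTC TAC CCG GTC TCT AAA CGT AAC ATT TAA CGG CTC ATT TCA ATT TCT CTT ACA AAA ACA TTA — no ATG→stop ORF.
Frame -3: CGC AGG TCT ACC CGG TCT CTA AAC GTA ACA TTT AAC GGC TCA TTT CAA TTT CTC TTA CAA AAA CAT TAA — no ATG→stop ORF.
Longest: frame +1, positions 40–63, 24 nt = 8 codons = 7 aa. → 7 amino acids.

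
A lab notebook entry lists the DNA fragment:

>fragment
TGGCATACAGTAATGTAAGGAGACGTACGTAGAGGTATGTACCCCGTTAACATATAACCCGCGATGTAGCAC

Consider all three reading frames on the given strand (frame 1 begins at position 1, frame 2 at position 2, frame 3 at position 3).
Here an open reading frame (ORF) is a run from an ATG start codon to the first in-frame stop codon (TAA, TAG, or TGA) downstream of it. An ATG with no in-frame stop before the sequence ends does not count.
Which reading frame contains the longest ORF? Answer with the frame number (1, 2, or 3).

Frame 1: TGG CAT ACA GTA ATG TAA GGA GAC GTA CGT AGA GGT ATG TAC CCC GTT AAC ATA TAA CCC GCG ATG TAG CAC — ATG at 13, stop TAA at 16 → 6 nt; ATG at 37, stop TAA at 55 → 21 nt; ATG at 64, stop TAG at 67 → 6 nt.
Frame 2: GGC ATA CAG TAA TGT AAG GAG ACG TAC GTA GAG GTA TGT ACC CCG TTA ACA TAT AAC CCG CGA TGT AGC — no ATG→stop ORF.
Frame 3: GCA TAC AGT AAT GTA AGG AGA CGT ACG TAG AGG TAT GTA CCC CGT TAA CAT ATA ACC CGC GAT GTA GCA — no ATG→stop ORF.
Longest ORF is 21 nt in frame 1 (positions 37–57).

1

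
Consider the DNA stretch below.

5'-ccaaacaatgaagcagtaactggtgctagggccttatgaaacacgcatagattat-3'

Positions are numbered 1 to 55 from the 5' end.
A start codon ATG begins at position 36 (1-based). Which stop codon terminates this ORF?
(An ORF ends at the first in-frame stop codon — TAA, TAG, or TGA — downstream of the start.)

Codons from position 36: ATG (36–38), AAA (39–41), CAC (42–44), GCA (45–47), TAG (48–50).
The first in-frame stop codon is TAG.

TAG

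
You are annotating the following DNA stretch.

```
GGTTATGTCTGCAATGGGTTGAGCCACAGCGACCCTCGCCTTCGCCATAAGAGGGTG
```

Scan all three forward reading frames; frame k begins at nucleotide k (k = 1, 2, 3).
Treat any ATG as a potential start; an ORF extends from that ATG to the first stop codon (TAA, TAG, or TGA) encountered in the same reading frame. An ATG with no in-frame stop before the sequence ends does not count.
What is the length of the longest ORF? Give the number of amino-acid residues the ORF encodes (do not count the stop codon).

Frame 1: GGT TAT GTC TGC AAT GGG TTG AGC CAC AGC GAC CCT CGC CTT CGC CAT AAG AGG GTG — no ATG→stop ORF.
Frame 2: GTT ATG TCT GCA ATG GGT TGA GCC ACA GCG ACC CTC GCC TTC GCC ATA AGA GGG — ATG at 5, stop TGA at 20 → 18 nt; ATG at 14, stop TGA at 20 → 9 nt.
Frame 3: TTA TGT CTG CAA TGG GTT GAG CCA CAG CGA CCC TCG CCT TCG CCA TAA GAG GGT — no ATG→stop ORF.
Longest: frame 2, positions 5–22, 18 nt = 6 codons = 5 aa. → 5 amino acids.

5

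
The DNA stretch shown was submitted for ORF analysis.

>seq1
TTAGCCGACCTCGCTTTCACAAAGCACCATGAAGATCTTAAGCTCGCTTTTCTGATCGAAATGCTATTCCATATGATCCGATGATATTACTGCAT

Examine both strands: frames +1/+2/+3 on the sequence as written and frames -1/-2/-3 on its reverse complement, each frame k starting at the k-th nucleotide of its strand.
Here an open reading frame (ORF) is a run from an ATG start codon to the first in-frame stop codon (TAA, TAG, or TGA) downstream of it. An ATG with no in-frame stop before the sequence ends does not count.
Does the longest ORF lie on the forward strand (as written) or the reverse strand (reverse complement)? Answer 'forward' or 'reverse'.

Reverse complement (5'→3'): ATGCAGTAATATCATCGGATCATATGGAATAGCATTTCGATCAGAAAAGCGAGCTTAAGATCTTCATGGTGCTTTGTGAAAGCGAGGTCGGCTAA
Frame +1: TTA GCC GAC CTC GCT TTC ACA AAG CAC CAT GAA GAT CTT AAG CTC GCT TTT CTG ATC GAA ATG CTA TTC CAT ATG ATC CGA TGA TAT TAC TGC — ATG at 61, stop TGA at 82 → 24 nt; ATG at 73, stop TGA at 82 → 12 nt.
Frame +2: TAG CCG ACC TCG CTT TCA CAA AGC ACC ATG AAG ATC TTA AGC TCG CTT TTC TGA TCG AAA TGC TAT TCC ATA TGA TCC GAT GAT ATT ACT GCA — ATG at 29, stop TGA at 53 → 27 nt.
Frame +3: AGC CGA CCT CGC TTT CAC AAA GCA CCA TGA AGA TCT TAA GCT CGC TTT TCT GAT CGA AAT GCT ATT CCA TAT GAT CCG ATG ATA TTA CTG CAT — no ATG→stop ORF.
Frame -1: ATG CAG TAA TAT CAT CGG ATC ATA TGG AAT AGC ATT TCG ATC AGA AAA GCG AGC TTA AGA TCT TCA TGG TGC TTT GTG AAA GCG AGG TCG GCT — ATG at 1, stop TAA at 7 → 9 nt.
Frame -2: TGC AGT AAT ATC ATC GGA TCA TAT GGA ATA GCA TTT CGA TCA GAA AAG CGA GCT TAA GAT CTT CAT GGT GCT TTG TGA AAG CGA GGT CGG CTA — no ATG→stop ORF.
Frame -3: GCA GTA ATA TCA TCG GAT CAT ATG GAA TAG CAT TTC GAT CAG AAA AGC GAG CTT AAG ATC TTC ATG GTG CTT TGT GAA AGC GAG GTC GGC TAA — ATG at 24, stop TAG at 30 → 9 nt; ATG at 66, stop TAA at 93 → 30 nt.
Forward-strand max 27 nt; reverse-strand max 30 nt. The reverse strand has the longer ORF.

reverse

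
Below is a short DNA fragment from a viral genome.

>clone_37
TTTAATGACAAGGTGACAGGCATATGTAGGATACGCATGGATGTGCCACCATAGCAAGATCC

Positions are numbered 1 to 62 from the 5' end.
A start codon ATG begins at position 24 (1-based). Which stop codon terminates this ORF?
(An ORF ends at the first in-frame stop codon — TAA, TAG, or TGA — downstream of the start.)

TAG

Codons from position 24: ATG (24–26), TAG (27–29).
The first in-frame stop codon is TAG.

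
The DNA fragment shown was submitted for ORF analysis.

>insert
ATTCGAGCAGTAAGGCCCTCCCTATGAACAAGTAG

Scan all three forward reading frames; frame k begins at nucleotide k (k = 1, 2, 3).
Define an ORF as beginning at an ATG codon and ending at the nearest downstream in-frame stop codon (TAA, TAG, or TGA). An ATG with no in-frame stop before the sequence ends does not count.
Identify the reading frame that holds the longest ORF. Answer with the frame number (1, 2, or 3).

Frame 1: ATT CGA GCA GTA AGG CCC TCC CTA TGA ACA AGT — no ATG→stop ORF.
Frame 2: TTC GAG CAG TAA GGC CCT CCC TAT GAA CAA GTA — no ATG→stop ORF.
Frame 3: TCG AGC AGT AAG GCC CTC CCT ATG AAC AAG TAG — ATG at 24, stop TAG at 33 → 12 nt.
Longest ORF is 12 nt in frame 3 (positions 24–35).

3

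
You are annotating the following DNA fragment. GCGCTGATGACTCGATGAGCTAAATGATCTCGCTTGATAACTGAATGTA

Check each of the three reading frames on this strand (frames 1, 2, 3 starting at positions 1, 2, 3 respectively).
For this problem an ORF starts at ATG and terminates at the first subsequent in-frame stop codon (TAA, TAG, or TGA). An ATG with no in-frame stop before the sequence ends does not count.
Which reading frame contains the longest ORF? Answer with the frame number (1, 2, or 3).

3

Frame 1: GCG CTG ATG ACT CGA TGA GCT AAA TGA TCT CGC TTG ATA ACT GAA TGT — ATG at 7, stop TGA at 16 → 12 nt.
Frame 2: CGC TGA TGA CTC GAT GAG CTA AAT GAT CTC GCT TGA TAA CTG AAT GTA — no ATG→stop ORF.
Frame 3: GCT GAT GAC TCG ATG AGC TAA ATG ATC TCG CTT GAT AAC TGA ATG — ATG at 15, stop TAA at 21 → 9 nt; ATG at 24, stop TGA at 42 → 21 nt.
Longest ORF is 21 nt in frame 3 (positions 24–44).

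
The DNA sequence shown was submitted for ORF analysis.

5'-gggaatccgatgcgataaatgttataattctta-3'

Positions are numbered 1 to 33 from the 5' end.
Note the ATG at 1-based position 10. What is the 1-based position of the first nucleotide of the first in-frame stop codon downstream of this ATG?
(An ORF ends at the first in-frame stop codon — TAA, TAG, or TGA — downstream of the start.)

Codons from position 10: ATG (10–12), CGA (13–15), TAA (16–18).
TAA is a stop codon; it begins at position 16.

16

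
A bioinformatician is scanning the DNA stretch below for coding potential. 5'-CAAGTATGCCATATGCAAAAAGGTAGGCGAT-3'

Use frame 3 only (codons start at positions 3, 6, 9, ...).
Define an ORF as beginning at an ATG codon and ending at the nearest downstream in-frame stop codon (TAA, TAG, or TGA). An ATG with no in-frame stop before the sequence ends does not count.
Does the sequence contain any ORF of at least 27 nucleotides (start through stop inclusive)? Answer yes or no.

no

Frame 3: AGT ATG CCA TAT GCA AAA AGG TAG GCG — ATG at 6, stop TAG at 24 → 21 nt.
Largest ORF found is 21 nucleotides < 27, so no.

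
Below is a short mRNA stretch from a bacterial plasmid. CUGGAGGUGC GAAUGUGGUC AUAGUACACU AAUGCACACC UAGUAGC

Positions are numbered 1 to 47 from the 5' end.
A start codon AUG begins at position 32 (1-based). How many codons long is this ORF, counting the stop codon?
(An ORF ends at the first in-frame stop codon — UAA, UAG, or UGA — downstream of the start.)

Codons from position 32: AUG (32–34), CAC (35–37), ACC (38–40), UAG (41–43).
UAG is the first in-frame stop; that's 4 codons including the stop.

4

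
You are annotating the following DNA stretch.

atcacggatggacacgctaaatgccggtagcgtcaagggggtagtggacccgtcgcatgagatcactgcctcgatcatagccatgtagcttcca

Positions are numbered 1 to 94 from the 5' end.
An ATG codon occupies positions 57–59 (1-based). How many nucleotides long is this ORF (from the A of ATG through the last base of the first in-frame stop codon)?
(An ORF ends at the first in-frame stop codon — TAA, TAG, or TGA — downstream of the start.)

Codons from position 57: ATG (57–59), AGA (60–62), TCA (63–65), CTG (66–68), CCT (69–71), CGA (72–74), TCA (75–77), TAG (78–80).
TAG is the first in-frame stop; ORF spans 57–80, 24 nucleotides.

24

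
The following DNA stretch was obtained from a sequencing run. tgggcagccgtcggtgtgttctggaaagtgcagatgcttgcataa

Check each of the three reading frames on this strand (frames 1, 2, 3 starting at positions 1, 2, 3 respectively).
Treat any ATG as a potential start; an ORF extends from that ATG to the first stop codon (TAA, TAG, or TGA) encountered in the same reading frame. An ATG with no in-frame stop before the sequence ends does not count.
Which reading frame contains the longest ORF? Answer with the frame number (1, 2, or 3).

1

Frame 1: TGG GCA GCC GTC GGT GTG TTC TGG AAA GTG CAG ATG CTT GCA TAA — ATG at 34, stop TAA at 43 → 12 nt.
Frame 2: GGG CAG CCG TCG GTG TGT TCT GGA AAG TGC AGA TGC TTG CAT — no ATG→stop ORF.
Frame 3: GGC AGC CGT CGG TGT GTT CTG GAA AGT GCA GAT GCT TGC ATA — no ATG→stop ORF.
Longest ORF is 12 nt in frame 1 (positions 34–45).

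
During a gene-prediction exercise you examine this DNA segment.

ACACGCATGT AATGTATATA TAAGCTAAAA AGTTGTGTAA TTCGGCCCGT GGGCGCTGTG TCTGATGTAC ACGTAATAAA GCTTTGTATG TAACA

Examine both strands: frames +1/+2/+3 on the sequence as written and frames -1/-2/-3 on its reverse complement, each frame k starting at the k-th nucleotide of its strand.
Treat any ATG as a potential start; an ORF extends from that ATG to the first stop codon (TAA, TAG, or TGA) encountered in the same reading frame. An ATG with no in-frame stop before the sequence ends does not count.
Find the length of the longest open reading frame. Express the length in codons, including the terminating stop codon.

4

Reverse complement (5'→3'): TGTTACATACAAAGCTTTATTACGTGTACATCAGACACAGCGCCCACGGGCCGAATTACACAACTTTTTAGCTTATATATACATTACATGCGTGT
Frame +1: ACA CGC ATG TAA TGT ATA TAT AAG CTA AAA AGT TGT GTA ATT CGG CCC GTG GGC GCT GTG TCT GAT GTA CAC GTA ATA AAG CTT TGT ATG TAA — ATG at 7, stop TAA at 10 → 6 nt; ATG at 88, stop TAA at 91 → 6 nt.
Frame +2: CAC GCA TGT AAT GTA TAT ATA AGC TAA AAA GTT GTG TAA TTC GGC CCG TGG GCG CTG TGT CTG ATG TAC ACG TAA TAA AGC TTT GTA TGT AAC — ATG at 65, stop TAA at 74 → 12 nt.
Frame +3: ACG CAT GTA ATG TAT ATA TAA GCT AAA AAG TTG TGT AAT TCG GCC CGT GGG CGC TGT GTC TGA TGT ACA CGT AAT AAA GCT TTG TAT GTA ACA — ATG at 12, stop TAA at 21 → 12 nt.
Frame -1: TGT TAC ATA CAA AGC TTT ATT ACG TGT ACA TCA GAC ACA GCG CCC ACG GGC CGA ATT ACA CAA CTT TTT AGC TTA TAT ATA CAT TAC ATG CGT — no ATG→stop ORF.
Frame -2: GTT ACA TAC AAA GCT TTA TTA CGT GTA CAT CAG ACA CAG CGC CCA CGG GCC GAA TTA CAC AAC TTT TTA GCT TAT ATA TAC ATT ACA TGC GTG — no ATG→stop ORF.
Frame -3: TTA CAT ACA AAG CTT TAT TAC GTG TAC ATC AGA CAC AGC GCC CAC GGG CCG AAT TAC ACA ACT TTT TAG CTT ATA TAT ACA TTA CAT GCG TGT — no ATG→stop ORF.
Longest: frame +2, positions 65–76, 12 nt = 4 codons = 3 aa. → 4 codons.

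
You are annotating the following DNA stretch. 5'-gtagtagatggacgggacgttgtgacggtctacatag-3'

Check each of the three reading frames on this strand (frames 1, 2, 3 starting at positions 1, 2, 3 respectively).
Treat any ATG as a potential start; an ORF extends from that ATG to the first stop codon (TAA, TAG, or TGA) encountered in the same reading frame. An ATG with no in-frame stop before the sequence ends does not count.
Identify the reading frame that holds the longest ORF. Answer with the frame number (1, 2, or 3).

2

Frame 1: GTA GTA GAT GGA CGG GAC GTT GTG ACG GTC TAC ATA — no ATG→stop ORF.
Frame 2: TAG TAG ATG GAC GGG ACG TTG TGA CGG TCT ACA TAG — ATG at 8, stop TGA at 23 → 18 nt.
Frame 3: AGT AGA TGG ACG GGA CGT TGT GAC GGT CTA CAT — no ATG→stop ORF.
Longest ORF is 18 nt in frame 2 (positions 8–25).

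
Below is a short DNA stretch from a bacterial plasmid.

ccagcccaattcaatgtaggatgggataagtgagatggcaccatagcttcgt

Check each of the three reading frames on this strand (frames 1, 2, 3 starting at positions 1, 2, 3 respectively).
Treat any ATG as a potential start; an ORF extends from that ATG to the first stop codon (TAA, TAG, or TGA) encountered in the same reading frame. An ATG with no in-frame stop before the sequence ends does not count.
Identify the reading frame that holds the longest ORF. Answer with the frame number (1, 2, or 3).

Frame 1: CCA GCC CAA TTC AAT GTA GGA TGG GAT AAG TGA GAT GGC ACC ATA GCT TCG — no ATG→stop ORF.
Frame 2: CAG CCC AAT TCA ATG TAG GAT GGG ATA AGT GAG ATG GCA CCA TAG CTT CGT — ATG at 14, stop TAG at 17 → 6 nt; ATG at 35, stop TAG at 44 → 12 nt.
Frame 3: AGC CCA ATT CAA TGT AGG ATG GGA TAA GTG AGA TGG CAC CAT AGC TTC — ATG at 21, stop TAA at 27 → 9 nt.
Longest ORF is 12 nt in frame 2 (positions 35–46).

2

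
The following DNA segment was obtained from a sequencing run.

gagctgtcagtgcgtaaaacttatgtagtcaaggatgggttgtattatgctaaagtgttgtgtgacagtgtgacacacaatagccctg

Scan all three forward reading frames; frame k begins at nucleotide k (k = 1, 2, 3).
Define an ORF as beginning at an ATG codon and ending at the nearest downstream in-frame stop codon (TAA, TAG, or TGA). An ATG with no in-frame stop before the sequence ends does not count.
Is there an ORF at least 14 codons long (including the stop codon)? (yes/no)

Frame 1: GAG CTG TCA GTG CGT AAA ACT TAT GTA GTC AAG GAT GGG TTG TAT TAT GCT AAA GTG TTG TGT GAC AGT GTG ACA CAC AAT AGC CCT — no ATG→stop ORF.
Frame 2: AGC TGT CAG TGC GTA AAA CTT ATG TAG TCA AGG ATG GGT TGT ATT ATG CTA AAG TGT TGT GTG ACA GTG TGA CAC ACA ATA GCC CTG — ATG at 23, stop TAG at 26 → 6 nt; ATG at 35, stop TGA at 71 → 39 nt; ATG at 47, stop TGA at 71 → 27 nt.
Frame 3: GCT GTC AGT GCG TAA AAC TTA TGT AGT CAA GGA TGG GTT GTA TTA TGC TAA AGT GTT GTG TGA CAG TGT GAC ACA CAA TAG CCC — no ATG→stop ORF.
Largest ORF found is 13 codons < 14, so no.

no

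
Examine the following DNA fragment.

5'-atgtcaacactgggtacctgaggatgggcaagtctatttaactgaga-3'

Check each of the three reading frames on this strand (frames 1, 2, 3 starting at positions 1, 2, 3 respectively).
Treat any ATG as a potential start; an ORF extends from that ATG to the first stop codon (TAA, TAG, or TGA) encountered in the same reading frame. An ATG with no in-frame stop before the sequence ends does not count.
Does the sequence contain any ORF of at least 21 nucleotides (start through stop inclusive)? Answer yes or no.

yes

Frame 1: ATG TCA ACA CTG GGT ACC TGA GGA TGG GCA AGT CTA TTT AAC TGA — ATG at 1, stop TGA at 19 → 21 nt.
Frame 2: TGT CAA CAC TGG GTA CCT GAG GAT GGG CAA GTC TAT TTA ACT GAG — no ATG→stop ORF.
Frame 3: GTC AAC ACT GGG TAC CTG AGG ATG GGC AAG TCT ATT TAA CTG AGA — ATG at 24, stop TAA at 39 → 18 nt.
Frame 1 has an ORF of 21 nucleotides (positions 1–21) ≥ 21, so yes.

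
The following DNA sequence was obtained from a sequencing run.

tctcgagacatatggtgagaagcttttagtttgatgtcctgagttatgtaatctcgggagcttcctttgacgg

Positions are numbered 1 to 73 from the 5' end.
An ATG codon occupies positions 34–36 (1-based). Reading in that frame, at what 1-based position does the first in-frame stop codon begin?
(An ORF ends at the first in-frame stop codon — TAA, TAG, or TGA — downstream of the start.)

Codons from position 34: ATG (34–36), TCC (37–39), TGA (40–42).
TGA is a stop codon; it begins at position 40.

40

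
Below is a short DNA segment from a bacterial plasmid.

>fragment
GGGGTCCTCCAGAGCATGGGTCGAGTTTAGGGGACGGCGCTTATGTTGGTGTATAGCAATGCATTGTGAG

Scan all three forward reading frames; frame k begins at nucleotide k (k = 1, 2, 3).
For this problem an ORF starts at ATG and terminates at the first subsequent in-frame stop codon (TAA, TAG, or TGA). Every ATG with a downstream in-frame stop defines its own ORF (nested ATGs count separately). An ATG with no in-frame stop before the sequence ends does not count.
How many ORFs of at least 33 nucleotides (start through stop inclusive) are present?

0

Frame 1: GGG GTC CTC CAG AGC ATG GGT CGA GTT TAG GGG ACG GCG CTT ATG TTG GTG TAT AGC AAT GCA TTG TGA — ATG at 16, stop TAG at 28 → 15 nt; ATG at 43, stop TGA at 67 → 27 nt.
Frame 2: GGG TCC TCC AGA GCA TGG GTC GAG TTT AGG GGA CGG CGC TTA TGT TGG TGT ATA GCA ATG CAT TGT GAG — no ATG→stop ORF.
Frame 3: GGT CCT CCA GAG CAT GGG TCG AGT TTA GGG GAC GGC GCT TAT GTT GGT GTA TAG CAA TGC ATT GTG — no ATG→stop ORF.
No ORF reaches 33 nucleotides. Count = 0.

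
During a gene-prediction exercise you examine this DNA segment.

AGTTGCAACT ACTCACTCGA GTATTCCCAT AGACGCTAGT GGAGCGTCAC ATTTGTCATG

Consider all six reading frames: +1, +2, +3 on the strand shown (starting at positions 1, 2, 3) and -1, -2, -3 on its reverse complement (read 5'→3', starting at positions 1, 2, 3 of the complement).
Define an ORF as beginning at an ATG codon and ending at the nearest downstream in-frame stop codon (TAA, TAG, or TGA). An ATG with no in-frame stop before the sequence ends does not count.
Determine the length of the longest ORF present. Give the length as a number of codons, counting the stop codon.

8

Reverse complement (5'→3'): CATGACAAATGTGACGCTCCACTAGCGTCTATGGGAATACTCGAGTGAGTAGTTGCAACT
Frame +1: AGT TGC AAC TAC TCA CTC GAG TAT TCC CAT AGA CGC TAG TGG AGC GTC ACA TTT GTC ATG — no ATG→stop ORF.
Frame +2: GTT GCA ACT ACT CAC TCG AGT ATT CCC ATA GAC GCT AGT GGA GCG TCA CAT TTG TCA — no ATG→stop ORF.
Frame +3: TTG CAA CTA CTC ACT CGA GTA TTC CCA TAG ACG CTA GTG GAG CGT CAC ATT TGT CAT — no ATG→stop ORF.
Frame -1: CAT GAC AAA TGT GAC GCT CCA CTA GCG TCT ATG GGA ATA CTC GAG TGA GTA GTT GCA ACT — ATG at 31, stop TGA at 46 → 18 nt.
Frame -2: ATG ACA AAT GTG ACG CTC CAC TAG CGT CTA TGG GAA TAC TCG AGT GAG TAG TTG CAA — ATG at 2, stop TAG at 23 → 24 nt.
Frame -3: TGA CAA ATG TGA CGC TCC ACT AGC GTC TAT GGG AAT ACT CGA GTG AGT AGT TGC AAC — ATG at 9, stop TGA at 12 → 6 nt.
Longest: frame -2, positions 2–25, 24 nt = 8 codons = 7 aa. → 8 codons.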